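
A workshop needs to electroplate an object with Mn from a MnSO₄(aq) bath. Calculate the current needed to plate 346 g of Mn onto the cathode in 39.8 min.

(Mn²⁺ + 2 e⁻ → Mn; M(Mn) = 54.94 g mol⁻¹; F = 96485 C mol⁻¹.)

n(Mn) = 346 / 54.94 = 6.298 mol.
n(e⁻) = 2 × 6.298 = 12.60 mol.
Q = n(e⁻)·F = 12.60 × 96485 = 1215000 C.
I = Q/t = 1215000 / 2388.0 s = 509 A.

509 A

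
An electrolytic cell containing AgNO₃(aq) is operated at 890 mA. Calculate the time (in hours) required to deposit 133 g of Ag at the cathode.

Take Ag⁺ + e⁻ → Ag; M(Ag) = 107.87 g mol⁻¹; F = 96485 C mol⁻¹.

37.1 h

n(Ag) = m/M = 133 / 107.87 = 1.233 mol.
Each Ag atom requires 1 electron, so n(e⁻) = 1 × 1.233 = 1.233 mol.
Q = n(e⁻)·F = 1.233 × 96485 = 119000 C.
t = Q/I = 119000 / 0.8900 A = 133700 s = 37.1 h.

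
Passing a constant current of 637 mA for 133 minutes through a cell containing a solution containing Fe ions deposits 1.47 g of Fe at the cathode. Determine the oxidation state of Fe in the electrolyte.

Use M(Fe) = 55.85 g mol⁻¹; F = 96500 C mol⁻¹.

Q = I·t = 0.6370 A × 7980.0 s = 5083 C, so n(e⁻) = 5083/96500 = 0.05268 mol.
n(Fe) deposited = 1.47 / 55.85 = 0.02632 mol.
Electrons per atom = n(e⁻)/n(Fe) = 0.05268 / 0.02632 = 2.00 ≈ 2, so the ion is Fe²⁺.

+2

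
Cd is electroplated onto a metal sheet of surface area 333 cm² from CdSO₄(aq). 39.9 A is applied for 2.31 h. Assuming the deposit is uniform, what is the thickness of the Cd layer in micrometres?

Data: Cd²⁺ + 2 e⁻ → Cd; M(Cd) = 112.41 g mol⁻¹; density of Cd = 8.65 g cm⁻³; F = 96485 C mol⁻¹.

671 μm

Q = I·t = 39.90 × 8316.0 = 331800 C; n(e⁻) = 3.439 mol.
n(Cd) = n(e⁻)/2 = 1.719 mol, so m = 1.719 × 112.41 = 193.3 g.
Volume = m/ρ = 193.3 / 8.65 = 22.35 cm³.
Thickness = V/A = 22.35 / 333 = 0.0671 cm = 671 μm.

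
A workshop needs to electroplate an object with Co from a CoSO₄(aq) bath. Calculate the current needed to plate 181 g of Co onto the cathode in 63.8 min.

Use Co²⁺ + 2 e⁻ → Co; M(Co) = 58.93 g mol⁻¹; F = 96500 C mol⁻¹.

n(Co) = 181 / 58.93 = 3.071 mol.
n(e⁻) = 2 × 3.071 = 6.143 mol.
Q = n(e⁻)·F = 6.143 × 96500 = 592800 C.
I = Q/t = 592800 / 3828.0 s = 155 A.

155 A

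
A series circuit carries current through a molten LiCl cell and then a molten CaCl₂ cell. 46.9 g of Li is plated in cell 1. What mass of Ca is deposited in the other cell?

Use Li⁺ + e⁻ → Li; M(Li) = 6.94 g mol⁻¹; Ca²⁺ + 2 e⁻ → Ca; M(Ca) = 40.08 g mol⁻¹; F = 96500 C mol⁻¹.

n(Li) = 46.9 / 6.94 = 6.758 mol.
Since Li⁺ + e⁻ → Li, n(e⁻) passed = 1 × 6.758 = 6.758 mol.
Cells in series carry the same charge, so the same 6.758 mol of electrons passes through cell 2.
Ca²⁺ + 2 e⁻ → Ca, so n(Ca) = 6.758 / 2 = 3.379 mol.
m(Ca) = 3.379 × 40.08 = 135 g.

135 g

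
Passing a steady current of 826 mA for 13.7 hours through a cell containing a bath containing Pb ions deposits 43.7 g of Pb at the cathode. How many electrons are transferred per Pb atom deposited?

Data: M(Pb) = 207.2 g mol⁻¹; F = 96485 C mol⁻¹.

Q = I·t = 0.8260 A × 49320 s = 40740 C, so n(e⁻) = 40740/96485 = 0.4222 mol.
n(Pb) deposited = 43.7 / 207.2 = 0.2109 mol.
Electrons per atom = n(e⁻)/n(Pb) = 0.4222 / 0.2109 = 2.00 ≈ 2, so the ion is Pb²⁺.

2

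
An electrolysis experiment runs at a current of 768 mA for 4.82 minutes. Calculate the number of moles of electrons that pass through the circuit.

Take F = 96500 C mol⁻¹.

0.00230 mol

Q = I·t = 0.7680 A × 289.20 s = 222.1 C.
n(e⁻) = Q/F = 222.1 / 96500 = 0.00230 mol.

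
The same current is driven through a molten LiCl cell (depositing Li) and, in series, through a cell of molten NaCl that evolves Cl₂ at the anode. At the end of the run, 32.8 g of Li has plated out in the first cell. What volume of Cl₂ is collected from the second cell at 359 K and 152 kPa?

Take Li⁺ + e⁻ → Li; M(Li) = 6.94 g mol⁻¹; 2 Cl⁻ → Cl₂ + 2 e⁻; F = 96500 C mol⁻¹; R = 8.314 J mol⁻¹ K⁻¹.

n(Li) = 32.8 / 6.94 = 4.726 mol, so n(e⁻) = 1 × 4.726 = 4.726 mol.
The cells are in series, so the same 4.726 mol of electrons passes through the second cell.
2 Cl⁻ → Cl₂ + 2 e⁻ — 2 mol e⁻ per mol Cl₂, so n(Cl₂) = 4.726/2 = 2.363 mol.
V = nRT/P = (2.363 × 8.314 × 359) / (152 × 10³) = 0.0464 m³ = 46.4 L.

46.4 L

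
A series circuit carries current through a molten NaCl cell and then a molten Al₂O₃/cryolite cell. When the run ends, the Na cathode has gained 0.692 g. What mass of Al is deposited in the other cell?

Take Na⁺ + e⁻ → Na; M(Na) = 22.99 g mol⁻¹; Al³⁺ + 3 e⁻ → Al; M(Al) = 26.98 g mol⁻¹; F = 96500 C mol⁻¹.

n(Na) = 0.692 / 22.99 = 0.03010 mol.
Since Na⁺ + e⁻ → Na, n(e⁻) passed = 1 × 0.03010 = 0.03010 mol.
Cells in series carry the same charge, so the same 0.03010 mol of electrons passes through cell 2.
Al³⁺ + 3 e⁻ → Al, so n(Al) = 0.03010 / 3 = 0.01003 mol.
m(Al) = 0.01003 × 26.98 = 0.271 g.

0.271 g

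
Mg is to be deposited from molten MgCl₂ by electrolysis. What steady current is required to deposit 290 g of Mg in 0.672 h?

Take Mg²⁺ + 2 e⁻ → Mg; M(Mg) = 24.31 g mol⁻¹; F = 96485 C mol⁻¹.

952 A

n(Mg) = 290 / 24.31 = 11.93 mol.
n(e⁻) = 2 × 11.93 = 23.86 mol.
Q = n(e⁻)·F = 23.86 × 96485 = 2302000 C.
I = Q/t = 2302000 / 2419.2 s = 952 A.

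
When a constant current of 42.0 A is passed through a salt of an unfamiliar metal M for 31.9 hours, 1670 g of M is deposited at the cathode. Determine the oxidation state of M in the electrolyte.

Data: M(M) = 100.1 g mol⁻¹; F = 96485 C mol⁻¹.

Q = I·t = 42.00 A × 114840 s = 4823000 C, so n(e⁻) = 4823000/96485 = 49.99 mol.
n(M) deposited = 1670 / 100.1 = 16.68 mol.
Electrons per atom = n(e⁻)/n(M) = 49.99 / 16.68 = 3.00 ≈ 3, so the ion is M³⁺.

+3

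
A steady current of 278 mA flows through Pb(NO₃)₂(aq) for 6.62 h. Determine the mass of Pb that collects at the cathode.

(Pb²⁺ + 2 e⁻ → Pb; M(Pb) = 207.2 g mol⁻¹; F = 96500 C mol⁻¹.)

Q = I·t = 0.2780 A × 23832 s = 6625 C.
n(e⁻) = Q/F = 6625 / 96500 = 0.06866 mol.
Pb²⁺ + 2 e⁻ → Pb, so n(Pb) = n(e⁻)/2 = 0.03433 mol.
m = n·M = 0.03433 × 207.2 = 7.11 g.

7.11 g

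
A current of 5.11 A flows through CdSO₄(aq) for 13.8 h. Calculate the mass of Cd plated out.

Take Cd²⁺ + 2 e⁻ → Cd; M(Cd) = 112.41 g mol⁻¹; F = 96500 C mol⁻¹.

Q = I·t = 5.110 A × 49680 s = 253900 C.
n(e⁻) = Q/F = 253900 / 96500 = 2.631 mol.
Cd²⁺ + 2 e⁻ → Cd, so n(Cd) = n(e⁻)/2 = 1.315 mol.
m = n·M = 1.315 × 112.41 = 148 g.

148 g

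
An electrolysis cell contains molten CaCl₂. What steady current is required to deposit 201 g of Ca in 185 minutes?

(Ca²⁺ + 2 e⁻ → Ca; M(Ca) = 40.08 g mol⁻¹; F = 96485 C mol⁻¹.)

n(Ca) = 201 / 40.08 = 5.015 mol.
n(e⁻) = 2 × 5.015 = 10.03 mol.
Q = n(e⁻)·F = 10.03 × 96485 = 967700 C.
I = Q/t = 967700 / 11100 s = 87.2 A.

87.2 A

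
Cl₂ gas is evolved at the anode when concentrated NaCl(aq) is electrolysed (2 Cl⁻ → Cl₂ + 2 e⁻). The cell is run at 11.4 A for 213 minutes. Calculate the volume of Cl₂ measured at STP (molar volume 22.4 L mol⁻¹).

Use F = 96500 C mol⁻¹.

Q = I·t = 11.40 A × 12780 s = 145700 C.
n(e⁻) = Q/F = 145700 / 96500 = 1.510 mol.
2 electrons are transferred per Cl₂ molecule, so n(Cl₂) = 1.510 / 2 = 0.7549 mol.
V = n × V_m = 0.7549 × 22.4 = 16.9 L.

16.9 L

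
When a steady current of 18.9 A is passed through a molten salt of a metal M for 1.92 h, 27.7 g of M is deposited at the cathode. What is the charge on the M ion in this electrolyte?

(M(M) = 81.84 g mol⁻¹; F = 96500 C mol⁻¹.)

Q = I·t = 18.90 A × 6912.0 s = 130600 C, so n(e⁻) = 130600/96500 = 1.354 mol.
n(M) deposited = 27.7 / 81.84 = 0.3385 mol.
Electrons per atom = n(e⁻)/n(M) = 1.354 / 0.3385 = 4.00 ≈ 4, so the ion is M⁴⁺.

+4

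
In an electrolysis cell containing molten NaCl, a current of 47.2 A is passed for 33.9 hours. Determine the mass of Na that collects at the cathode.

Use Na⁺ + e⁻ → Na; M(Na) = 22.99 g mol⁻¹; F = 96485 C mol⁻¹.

Q = I·t = 47.20 A × 122040 s = 5760000 C.
n(e⁻) = Q/F = 5760000 / 96485 = 59.70 mol.
Na⁺ + e⁻ → Na, so n(Na) = n(e⁻)/1 = 59.70 mol.
m = n·M = 59.70 × 22.99 = 1370 g.

1370 g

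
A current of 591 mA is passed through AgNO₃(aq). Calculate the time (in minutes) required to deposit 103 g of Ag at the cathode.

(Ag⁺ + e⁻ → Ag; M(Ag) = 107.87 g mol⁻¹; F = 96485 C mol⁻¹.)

2600 min

n(Ag) = m/M = 103 / 107.87 = 0.9549 mol.
Each Ag atom requires 1 electron, so n(e⁻) = 1 × 0.9549 = 0.9549 mol.
Q = n(e⁻)·F = 0.9549 × 96485 = 92130 C.
t = Q/I = 92130 / 0.5910 A = 155900 s = 2600 min.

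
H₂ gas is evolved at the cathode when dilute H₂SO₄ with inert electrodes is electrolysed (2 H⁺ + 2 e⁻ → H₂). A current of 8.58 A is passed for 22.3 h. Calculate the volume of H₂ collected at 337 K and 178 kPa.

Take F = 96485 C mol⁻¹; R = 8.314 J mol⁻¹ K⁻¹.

Q = I·t = 8.580 A × 80280 s = 688800 C.
n(e⁻) = Q/F = 688800 / 96485 = 7.139 mol.
2 electrons are transferred per H₂ molecule, so n(H₂) = 7.139 / 2 = 3.569 mol.
V = nRT/P = (3.569 × 8.314 × 337) / (178 × 10³ Pa) = 0.0562 m³ = 56.2 L.

56.2 L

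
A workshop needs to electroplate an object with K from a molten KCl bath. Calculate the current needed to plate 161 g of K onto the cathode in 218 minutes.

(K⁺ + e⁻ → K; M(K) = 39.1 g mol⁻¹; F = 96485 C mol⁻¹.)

n(K) = 161 / 39.1 = 4.118 mol.
n(e⁻) = 1 × 4.118 = 4.118 mol.
Q = n(e⁻)·F = 4.118 × 96485 = 397300 C.
I = Q/t = 397300 / 13080 s = 30.4 A.

30.4 A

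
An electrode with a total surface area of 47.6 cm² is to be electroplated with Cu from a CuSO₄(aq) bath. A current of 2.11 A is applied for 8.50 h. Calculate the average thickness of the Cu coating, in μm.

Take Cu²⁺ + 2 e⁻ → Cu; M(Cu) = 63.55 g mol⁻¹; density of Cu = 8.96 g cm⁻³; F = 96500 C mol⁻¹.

498 μm

Q = I·t = 2.110 × 30600 = 64570 C; n(e⁻) = 0.6691 mol.
n(Cu) = n(e⁻)/2 = 0.3345 mol, so m = 0.3345 × 63.55 = 21.26 g.
Volume = m/ρ = 21.26 / 8.96 = 2.373 cm³.
Thickness = V/A = 2.373 / 47.6 = 0.0498 cm = 498 μm.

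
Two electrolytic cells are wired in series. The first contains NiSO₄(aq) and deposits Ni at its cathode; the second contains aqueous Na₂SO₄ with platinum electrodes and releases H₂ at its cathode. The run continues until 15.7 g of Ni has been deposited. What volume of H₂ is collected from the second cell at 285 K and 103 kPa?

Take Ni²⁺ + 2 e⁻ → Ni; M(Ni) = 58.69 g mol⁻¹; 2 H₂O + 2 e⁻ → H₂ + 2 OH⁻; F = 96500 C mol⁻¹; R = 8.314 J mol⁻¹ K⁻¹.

n(Ni) = 15.7 / 58.69 = 0.2675 mol, so n(e⁻) = 2 × 0.2675 = 0.5350 mol.
The cells are in series, so the same 0.5350 mol of electrons passes through the second cell.
2 H₂O + 2 e⁻ → H₂ + 2 OH⁻ — 2 mol e⁻ per mol H₂, so n(H₂) = 0.5350/2 = 0.2675 mol.
V = nRT/P = (0.2675 × 8.314 × 285) / (103 × 10³) = 0.00615 m³ = 6.15 L.

6.15 L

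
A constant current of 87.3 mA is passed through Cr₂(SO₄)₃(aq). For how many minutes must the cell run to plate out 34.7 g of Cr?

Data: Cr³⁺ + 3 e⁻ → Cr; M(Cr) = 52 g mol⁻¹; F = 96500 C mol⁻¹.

n(Cr) = m/M = 34.7 / 52 = 0.6673 mol.
Each Cr atom requires 3 electrons, so n(e⁻) = 3 × 0.6673 = 2.002 mol.
Q = n(e⁻)·F = 2.002 × 96500 = 193200 C.
t = Q/I = 193200 / 0.08730 A = 2213000 s = 36900 min.

36900 min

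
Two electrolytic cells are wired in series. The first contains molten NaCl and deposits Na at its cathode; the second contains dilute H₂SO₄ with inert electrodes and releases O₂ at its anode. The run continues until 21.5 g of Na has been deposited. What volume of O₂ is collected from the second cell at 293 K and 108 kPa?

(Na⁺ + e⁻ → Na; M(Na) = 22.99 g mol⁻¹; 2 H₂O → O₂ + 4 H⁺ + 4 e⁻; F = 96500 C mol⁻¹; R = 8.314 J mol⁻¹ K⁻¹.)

5.27 L

n(Na) = 21.5 / 22.99 = 0.9352 mol, so n(e⁻) = 1 × 0.9352 = 0.9352 mol.
The cells are in series, so the same 0.9352 mol of electrons passes through the second cell.
2 H₂O → O₂ + 4 H⁺ + 4 e⁻ — 4 mol e⁻ per mol O₂, so n(O₂) = 0.9352/4 = 0.2338 mol.
V = nRT/P = (0.2338 × 8.314 × 293) / (108 × 10³) = 0.00527 m³ = 5.27 L.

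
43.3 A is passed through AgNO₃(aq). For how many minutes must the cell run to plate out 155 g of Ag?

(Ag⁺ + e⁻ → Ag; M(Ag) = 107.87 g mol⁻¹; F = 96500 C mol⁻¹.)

n(Ag) = m/M = 155 / 107.87 = 1.437 mol.
Each Ag atom requires 1 electron, so n(e⁻) = 1 × 1.437 = 1.437 mol.
Q = n(e⁻)·F = 1.437 × 96500 = 138700 C.
t = Q/I = 138700 / 43.30 A = 3202 s = 53.4 min.

53.4 min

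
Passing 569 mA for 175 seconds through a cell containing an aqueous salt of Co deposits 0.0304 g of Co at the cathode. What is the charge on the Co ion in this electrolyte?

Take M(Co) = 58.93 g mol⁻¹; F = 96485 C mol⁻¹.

Q = I·t = 0.5690 A × 175.00 s = 99.57 C, so n(e⁻) = 99.57/96485 = 0.001032 mol.
n(Co) deposited = 0.0304 / 58.93 = 0.0005159 mol.
Electrons per atom = n(e⁻)/n(Co) = 0.001032 / 0.0005159 = 2.00 ≈ 2, so the ion is Co²⁺.

+2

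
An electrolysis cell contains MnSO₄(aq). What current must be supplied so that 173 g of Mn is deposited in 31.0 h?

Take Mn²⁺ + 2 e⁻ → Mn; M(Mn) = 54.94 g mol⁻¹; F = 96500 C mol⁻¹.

n(Mn) = 173 / 54.94 = 3.149 mol.
n(e⁻) = 2 × 3.149 = 6.298 mol.
Q = n(e⁻)·F = 6.298 × 96500 = 607700 C.
I = Q/t = 607700 / 111600 s = 5.45 A.

5.45 A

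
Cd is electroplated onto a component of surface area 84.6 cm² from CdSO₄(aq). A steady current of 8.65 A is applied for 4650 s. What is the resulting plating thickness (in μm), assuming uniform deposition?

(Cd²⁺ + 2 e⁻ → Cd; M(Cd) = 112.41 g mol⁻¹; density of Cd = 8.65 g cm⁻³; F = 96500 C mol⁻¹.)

Q = I·t = 8.650 × 4650.0 = 40220 C; n(e⁻) = 0.4168 mol.
n(Cd) = n(e⁻)/2 = 0.2084 mol, so m = 0.2084 × 112.41 = 23.43 g.
Volume = m/ρ = 23.43 / 8.65 = 2.708 cm³.
Thickness = V/A = 2.708 / 84.6 = 0.0320 cm = 320 μm.

320 μm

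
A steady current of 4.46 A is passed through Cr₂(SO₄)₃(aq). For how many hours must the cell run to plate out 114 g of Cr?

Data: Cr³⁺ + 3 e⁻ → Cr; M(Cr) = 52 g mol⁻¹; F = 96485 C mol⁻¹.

n(Cr) = m/M = 114 / 52 = 2.192 mol.
Each Cr atom requires 3 electrons, so n(e⁻) = 3 × 2.192 = 6.577 mol.
Q = n(e⁻)·F = 6.577 × 96485 = 634600 C.
t = Q/I = 634600 / 4.460 A = 142300 s = 39.5 h.

39.5 h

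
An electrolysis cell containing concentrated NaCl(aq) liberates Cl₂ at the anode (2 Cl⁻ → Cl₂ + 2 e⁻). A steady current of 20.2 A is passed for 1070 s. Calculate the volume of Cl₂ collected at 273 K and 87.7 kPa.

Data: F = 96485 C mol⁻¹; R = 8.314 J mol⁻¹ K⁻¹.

Q = I·t = 20.20 A × 1070.0 s = 21610 C.
n(e⁻) = Q/F = 21610 / 96485 = 0.2240 mol.
2 electrons are transferred per Cl₂ molecule, so n(Cl₂) = 0.2240 / 2 = 0.1120 mol.
V = nRT/P = (0.1120 × 8.314 × 273) / (87.7 × 10³ Pa) = 0.00290 m³ = 2.90 L.

2.90 L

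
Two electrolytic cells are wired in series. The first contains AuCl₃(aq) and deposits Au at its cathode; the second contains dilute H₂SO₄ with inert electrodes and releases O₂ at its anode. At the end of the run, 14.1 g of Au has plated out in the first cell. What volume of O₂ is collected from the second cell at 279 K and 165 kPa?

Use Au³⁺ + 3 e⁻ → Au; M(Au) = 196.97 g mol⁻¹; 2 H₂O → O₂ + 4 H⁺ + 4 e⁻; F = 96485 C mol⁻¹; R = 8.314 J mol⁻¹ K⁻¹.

n(Au) = 14.1 / 196.97 = 0.07158 mol, so n(e⁻) = 3 × 0.07158 = 0.2148 mol.
The cells are in series, so the same 0.2148 mol of electrons passes through the second cell.
2 H₂O → O₂ + 4 H⁺ + 4 e⁻ — 4 mol e⁻ per mol O₂, so n(O₂) = 0.2148/4 = 0.05369 mol.
V = nRT/P = (0.05369 × 8.314 × 279) / (165 × 10³) = 7.55 × 10⁻⁴ m³ = 0.755 L.

0.755 L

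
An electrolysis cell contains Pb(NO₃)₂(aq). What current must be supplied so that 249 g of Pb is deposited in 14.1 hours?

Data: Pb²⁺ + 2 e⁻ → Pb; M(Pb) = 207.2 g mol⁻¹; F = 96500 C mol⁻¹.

4.57 A

n(Pb) = 249 / 207.2 = 1.202 mol.
n(e⁻) = 2 × 1.202 = 2.403 mol.
Q = n(e⁻)·F = 2.403 × 96500 = 231900 C.
I = Q/t = 231900 / 50760 s = 4.57 A.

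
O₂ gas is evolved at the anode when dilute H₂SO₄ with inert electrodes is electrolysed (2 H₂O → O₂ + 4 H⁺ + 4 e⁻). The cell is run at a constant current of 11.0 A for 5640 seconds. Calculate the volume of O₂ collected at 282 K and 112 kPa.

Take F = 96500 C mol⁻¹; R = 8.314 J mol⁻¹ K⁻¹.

3.36 L

Q = I·t = 11.00 A × 5640.0 s = 62040 C.
n(e⁻) = Q/F = 62040 / 96500 = 0.6429 mol.
4 electrons are transferred per O₂ molecule, so n(O₂) = 0.6429 / 4 = 0.1607 mol.
V = nRT/P = (0.1607 × 8.314 × 282) / (112 × 10³ Pa) = 0.00336 m³ = 3.36 L.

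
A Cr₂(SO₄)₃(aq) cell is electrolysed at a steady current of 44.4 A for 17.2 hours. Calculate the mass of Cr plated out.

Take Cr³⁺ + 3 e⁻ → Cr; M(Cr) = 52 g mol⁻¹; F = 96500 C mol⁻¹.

Q = I·t = 44.40 A × 61920 s = 2749000 C.
n(e⁻) = Q/F = 2749000 / 96500 = 28.49 mol.
Cr³⁺ + 3 e⁻ → Cr, so n(Cr) = n(e⁻)/3 = 9.497 mol.
m = n·M = 9.497 × 52 = 494 g.

494 g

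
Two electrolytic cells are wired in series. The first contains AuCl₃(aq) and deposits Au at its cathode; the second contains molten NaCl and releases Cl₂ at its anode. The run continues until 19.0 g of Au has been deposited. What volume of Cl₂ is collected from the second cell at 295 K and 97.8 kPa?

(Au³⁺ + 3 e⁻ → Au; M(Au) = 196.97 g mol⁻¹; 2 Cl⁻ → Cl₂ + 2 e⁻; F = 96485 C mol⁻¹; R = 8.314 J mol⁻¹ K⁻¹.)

3.63 L

n(Au) = 19.0 / 196.97 = 0.09646 mol, so n(e⁻) = 3 × 0.09646 = 0.2894 mol.
The cells are in series, so the same 0.2894 mol of electrons passes through the second cell.
2 Cl⁻ → Cl₂ + 2 e⁻ — 2 mol e⁻ per mol Cl₂, so n(Cl₂) = 0.2894/2 = 0.1447 mol.
V = nRT/P = (0.1447 × 8.314 × 295) / (97.8 × 10³) = 0.00363 m³ = 3.63 L.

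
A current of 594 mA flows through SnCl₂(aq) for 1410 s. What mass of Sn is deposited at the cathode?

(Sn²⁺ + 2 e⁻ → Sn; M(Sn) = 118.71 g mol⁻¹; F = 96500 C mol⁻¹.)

0.515 g

Q = I·t = 0.5940 A × 1410.0 s = 837.5 C.
n(e⁻) = Q/F = 837.5 / 96500 = 0.008679 mol.
Sn²⁺ + 2 e⁻ → Sn, so n(Sn) = n(e⁻)/2 = 0.004340 mol.
m = n·M = 0.004340 × 118.71 = 0.515 g.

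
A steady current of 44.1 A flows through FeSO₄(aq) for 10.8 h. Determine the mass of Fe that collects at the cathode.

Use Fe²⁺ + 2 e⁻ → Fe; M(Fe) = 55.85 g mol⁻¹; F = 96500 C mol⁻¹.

496 g

Q = I·t = 44.10 A × 38880 s = 1715000 C.
n(e⁻) = Q/F = 1715000 / 96500 = 17.77 mol.
Fe²⁺ + 2 e⁻ → Fe, so n(Fe) = n(e⁻)/2 = 8.884 mol.
m = n·M = 8.884 × 55.85 = 496 g.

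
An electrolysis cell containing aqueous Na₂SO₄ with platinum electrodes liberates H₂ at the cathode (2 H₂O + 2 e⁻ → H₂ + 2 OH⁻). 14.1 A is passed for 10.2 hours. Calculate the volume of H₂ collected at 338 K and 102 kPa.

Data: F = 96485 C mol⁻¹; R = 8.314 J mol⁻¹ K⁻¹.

73.9 L

Q = I·t = 14.10 A × 36720 s = 517800 C.
n(e⁻) = Q/F = 517800 / 96485 = 5.366 mol.
2 electrons are transferred per H₂ molecule, so n(H₂) = 5.366 / 2 = 2.683 mol.
V = nRT/P = (2.683 × 8.314 × 338) / (102 × 10³ Pa) = 0.0739 m³ = 73.9 L.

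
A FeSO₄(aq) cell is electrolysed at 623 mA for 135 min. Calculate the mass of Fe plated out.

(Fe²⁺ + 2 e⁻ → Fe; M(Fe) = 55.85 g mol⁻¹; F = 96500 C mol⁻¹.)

1.46 g

Q = I·t = 0.6230 A × 8100.0 s = 5046 C.
n(e⁻) = Q/F = 5046 / 96500 = 0.05229 mol.
Fe²⁺ + 2 e⁻ → Fe, so n(Fe) = n(e⁻)/2 = 0.02615 mol.
m = n·M = 0.02615 × 55.85 = 1.46 g.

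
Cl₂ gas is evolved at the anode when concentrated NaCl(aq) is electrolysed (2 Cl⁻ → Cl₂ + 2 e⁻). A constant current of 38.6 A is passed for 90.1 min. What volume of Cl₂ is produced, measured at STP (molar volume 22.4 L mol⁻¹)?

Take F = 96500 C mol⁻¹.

Q = I·t = 38.60 A × 5406.0 s = 208700 C.
n(e⁻) = Q/F = 208700 / 96500 = 2.162 mol.
2 electrons are transferred per Cl₂ molecule, so n(Cl₂) = 2.162 / 2 = 1.081 mol.
V = n × V_m = 1.081 × 22.4 = 24.2 L.

24.2 L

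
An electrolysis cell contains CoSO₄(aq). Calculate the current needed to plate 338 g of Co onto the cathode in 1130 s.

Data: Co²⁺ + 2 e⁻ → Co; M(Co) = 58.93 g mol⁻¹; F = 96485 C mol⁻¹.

979 A

n(Co) = 338 / 58.93 = 5.736 mol.
n(e⁻) = 2 × 5.736 = 11.47 mol.
Q = n(e⁻)·F = 11.47 × 96485 = 1107000 C.
I = Q/t = 1107000 / 1130.0 s = 979 A.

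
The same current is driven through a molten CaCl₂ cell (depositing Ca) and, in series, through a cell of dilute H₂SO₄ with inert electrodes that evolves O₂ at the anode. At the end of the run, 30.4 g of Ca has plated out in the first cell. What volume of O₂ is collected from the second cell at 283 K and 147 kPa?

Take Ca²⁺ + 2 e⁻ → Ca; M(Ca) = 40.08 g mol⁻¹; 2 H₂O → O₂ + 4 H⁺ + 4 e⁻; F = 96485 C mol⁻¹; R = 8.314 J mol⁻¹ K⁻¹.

6.07 L

n(Ca) = 30.4 / 40.08 = 0.7585 mol, so n(e⁻) = 2 × 0.7585 = 1.517 mol.
The cells are in series, so the same 1.517 mol of electrons passes through the second cell.
2 H₂O → O₂ + 4 H⁺ + 4 e⁻ — 4 mol e⁻ per mol O₂, so n(O₂) = 1.517/4 = 0.3792 mol.
V = nRT/P = (0.3792 × 8.314 × 283) / (147 × 10³) = 0.00607 m³ = 6.07 L.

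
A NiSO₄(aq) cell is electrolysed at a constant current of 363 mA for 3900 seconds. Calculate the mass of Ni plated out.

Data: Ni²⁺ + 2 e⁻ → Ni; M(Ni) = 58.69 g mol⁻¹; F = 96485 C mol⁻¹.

Q = I·t = 0.3630 A × 3900.0 s = 1416 C.
n(e⁻) = Q/F = 1416 / 96485 = 0.01467 mol.
Ni²⁺ + 2 e⁻ → Ni, so n(Ni) = n(e⁻)/2 = 0.007336 mol.
m = n·M = 0.007336 × 58.69 = 0.431 g.

0.431 g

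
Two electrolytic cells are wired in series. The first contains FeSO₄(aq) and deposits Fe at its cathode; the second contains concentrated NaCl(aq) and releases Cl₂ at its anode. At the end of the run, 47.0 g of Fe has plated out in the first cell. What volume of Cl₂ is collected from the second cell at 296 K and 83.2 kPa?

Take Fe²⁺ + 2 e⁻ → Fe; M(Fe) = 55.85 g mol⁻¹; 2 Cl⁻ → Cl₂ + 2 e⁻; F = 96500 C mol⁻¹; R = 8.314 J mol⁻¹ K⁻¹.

24.9 L

n(Fe) = 47.0 / 55.85 = 0.8415 mol, so n(e⁻) = 2 × 0.8415 = 1.683 mol.
The cells are in series, so the same 1.683 mol of electrons passes through the second cell.
2 Cl⁻ → Cl₂ + 2 e⁻ — 2 mol e⁻ per mol Cl₂, so n(Cl₂) = 1.683/2 = 0.8415 mol.
V = nRT/P = (0.8415 × 8.314 × 296) / (83.2 × 10³) = 0.0249 m³ = 24.9 L.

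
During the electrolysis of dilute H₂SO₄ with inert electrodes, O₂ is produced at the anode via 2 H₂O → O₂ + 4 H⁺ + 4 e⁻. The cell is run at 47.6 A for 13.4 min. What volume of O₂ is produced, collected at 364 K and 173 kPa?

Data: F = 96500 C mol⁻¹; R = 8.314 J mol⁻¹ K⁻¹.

Q = I·t = 47.60 A × 804.00 s = 38270 C.
n(e⁻) = Q/F = 38270 / 96500 = 0.3966 mol.
4 electrons are transferred per O₂ molecule, so n(O₂) = 0.3966 / 4 = 0.09915 mol.
V = nRT/P = (0.09915 × 8.314 × 364) / (173 × 10³ Pa) = 0.00173 m³ = 1.73 L.

1.73 L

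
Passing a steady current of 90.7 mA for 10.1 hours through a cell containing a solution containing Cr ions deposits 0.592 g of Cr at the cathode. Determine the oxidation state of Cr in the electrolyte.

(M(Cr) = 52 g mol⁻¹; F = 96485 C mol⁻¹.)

+3

Q = I·t = 0.09070 A × 36360 s = 3298 C, so n(e⁻) = 3298/96485 = 0.03418 mol.
n(Cr) deposited = 0.592 / 52 = 0.01138 mol.
Electrons per atom = n(e⁻)/n(Cr) = 0.03418 / 0.01138 = 3.00 ≈ 3, so the ion is Cr³⁺.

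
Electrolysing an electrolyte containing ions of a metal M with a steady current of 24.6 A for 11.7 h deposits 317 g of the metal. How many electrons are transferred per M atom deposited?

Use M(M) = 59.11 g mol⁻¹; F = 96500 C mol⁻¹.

2

Q = I·t = 24.60 A × 42120 s = 1036000 C, so n(e⁻) = 1036000/96500 = 10.74 mol.
n(M) deposited = 317 / 59.11 = 5.363 mol.
Electrons per atom = n(e⁻)/n(M) = 10.74 / 5.363 = 2.00 ≈ 2, so the ion is M²⁺.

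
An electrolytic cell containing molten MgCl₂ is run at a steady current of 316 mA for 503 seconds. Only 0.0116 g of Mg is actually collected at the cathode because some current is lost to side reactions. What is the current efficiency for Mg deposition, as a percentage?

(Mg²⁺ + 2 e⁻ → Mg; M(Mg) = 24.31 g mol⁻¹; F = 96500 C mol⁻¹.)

Q = I·t = 0.3160 × 503.00 = 158.9 C; n(e⁻) = 158.9/96500 = 0.001647 mol.
Theoretical n(Mg) = n(e⁻)/2 = 0.0008236 mol, i.e. m_theo = 0.0008236 × 24.31 = 0.02002 g.
Efficiency = m_actual / m_theo = 0.0116 / 0.02002 = 57.9 %.

57.9 %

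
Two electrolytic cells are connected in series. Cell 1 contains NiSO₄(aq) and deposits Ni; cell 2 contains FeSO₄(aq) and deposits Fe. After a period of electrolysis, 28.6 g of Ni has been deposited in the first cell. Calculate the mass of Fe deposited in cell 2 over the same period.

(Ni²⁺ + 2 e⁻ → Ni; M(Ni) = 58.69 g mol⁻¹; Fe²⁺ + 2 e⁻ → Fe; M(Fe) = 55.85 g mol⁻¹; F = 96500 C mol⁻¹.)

n(Ni) = 28.6 / 58.69 = 0.4873 mol.
Since Ni²⁺ + 2 e⁻ → Ni, n(e⁻) passed = 2 × 0.4873 = 0.9746 mol.
Cells in series carry the same charge, so the same 0.9746 mol of electrons passes through cell 2.
Fe²⁺ + 2 e⁻ → Fe, so n(Fe) = 0.9746 / 2 = 0.4873 mol.
m(Fe) = 0.4873 × 55.85 = 27.2 g.

27.2 g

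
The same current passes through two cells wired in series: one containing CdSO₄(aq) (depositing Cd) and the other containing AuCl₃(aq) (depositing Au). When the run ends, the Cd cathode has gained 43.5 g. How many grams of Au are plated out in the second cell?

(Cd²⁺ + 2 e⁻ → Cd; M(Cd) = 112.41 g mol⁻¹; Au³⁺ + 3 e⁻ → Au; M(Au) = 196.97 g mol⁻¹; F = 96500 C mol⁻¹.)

n(Cd) = 43.5 / 112.41 = 0.3870 mol.
Since Cd²⁺ + 2 e⁻ → Cd, n(e⁻) passed = 2 × 0.3870 = 0.7740 mol.
Cells in series carry the same charge, so the same 0.7740 mol of electrons passes through cell 2.
Au³⁺ + 3 e⁻ → Au, so n(Au) = 0.7740 / 3 = 0.2580 mol.
m(Au) = 0.2580 × 196.97 = 50.8 g.

50.8 g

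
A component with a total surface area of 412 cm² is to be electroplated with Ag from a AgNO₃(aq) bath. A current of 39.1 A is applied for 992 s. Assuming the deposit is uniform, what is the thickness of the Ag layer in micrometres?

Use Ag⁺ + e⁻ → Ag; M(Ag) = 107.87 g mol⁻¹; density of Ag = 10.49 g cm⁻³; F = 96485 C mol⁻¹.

Q = I·t = 39.10 × 992.00 = 38790 C; n(e⁻) = 0.4020 mol.
n(Ag) = n(e⁻)/1 = 0.4020 mol, so m = 0.4020 × 107.87 = 43.36 g.
Volume = m/ρ = 43.36 / 10.49 = 4.134 cm³.
Thickness = V/A = 4.134 / 412 = 0.0100 cm = 100 μm.

100 μm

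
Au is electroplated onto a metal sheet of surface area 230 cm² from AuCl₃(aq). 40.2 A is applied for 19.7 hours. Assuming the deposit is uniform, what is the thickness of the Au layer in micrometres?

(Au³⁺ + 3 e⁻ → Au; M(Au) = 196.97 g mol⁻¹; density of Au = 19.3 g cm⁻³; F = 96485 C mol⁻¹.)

Q = I·t = 40.20 × 70920 = 2851000 C; n(e⁻) = 29.55 mol.
n(Au) = n(e⁻)/3 = 9.849 mol, so m = 9.849 × 196.97 = 1940 g.
Volume = m/ρ = 1940 / 19.3 = 100.5 cm³.
Thickness = V/A = 100.5 / 230 = 0.437 cm = 4370 μm.

4370 μm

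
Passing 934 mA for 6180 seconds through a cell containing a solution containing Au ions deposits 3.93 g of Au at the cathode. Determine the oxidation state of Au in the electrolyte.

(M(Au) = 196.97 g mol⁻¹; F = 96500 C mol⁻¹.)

Q = I·t = 0.9340 A × 6180.0 s = 5772 C, so n(e⁻) = 5772/96500 = 0.05981 mol.
n(Au) deposited = 3.93 / 196.97 = 0.01995 mol.
Electrons per atom = n(e⁻)/n(Au) = 0.05981 / 0.01995 = 3.00 ≈ 3, so the ion is Au³⁺.

+3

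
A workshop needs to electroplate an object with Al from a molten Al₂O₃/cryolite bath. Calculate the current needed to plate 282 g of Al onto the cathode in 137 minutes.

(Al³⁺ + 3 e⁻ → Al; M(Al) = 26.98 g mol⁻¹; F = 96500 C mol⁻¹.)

n(Al) = 282 / 26.98 = 10.45 mol.
n(e⁻) = 3 × 10.45 = 31.36 mol.
Q = n(e⁻)·F = 31.36 × 96500 = 3026000 C.
I = Q/t = 3026000 / 8220.0 s = 368 A.

368 A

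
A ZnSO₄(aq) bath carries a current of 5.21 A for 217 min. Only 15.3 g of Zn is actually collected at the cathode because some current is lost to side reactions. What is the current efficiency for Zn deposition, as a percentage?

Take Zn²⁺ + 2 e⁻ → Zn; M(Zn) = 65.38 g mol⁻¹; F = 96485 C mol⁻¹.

Q = I·t = 5.210 × 13020 = 67830 C; n(e⁻) = 67830/96485 = 0.7031 mol.
Theoretical n(Zn) = n(e⁻)/2 = 0.3515 mol, i.e. m_theo = 0.3515 × 65.38 = 22.98 g.
Efficiency = m_actual / m_theo = 15.3 / 22.98 = 66.6 %.

66.6 %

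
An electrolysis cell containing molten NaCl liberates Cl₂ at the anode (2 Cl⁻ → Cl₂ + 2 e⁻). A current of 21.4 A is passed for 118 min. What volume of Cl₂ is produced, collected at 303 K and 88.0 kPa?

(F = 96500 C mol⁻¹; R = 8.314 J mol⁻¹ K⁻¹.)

Q = I·t = 21.40 A × 7080.0 s = 151500 C.
n(e⁻) = Q/F = 151500 / 96500 = 1.570 mol.
2 electrons are transferred per Cl₂ molecule, so n(Cl₂) = 1.570 / 2 = 0.7850 mol.
V = nRT/P = (0.7850 × 8.314 × 303) / (88.0 × 10³ Pa) = 0.0225 m³ = 22.5 L.

22.5 L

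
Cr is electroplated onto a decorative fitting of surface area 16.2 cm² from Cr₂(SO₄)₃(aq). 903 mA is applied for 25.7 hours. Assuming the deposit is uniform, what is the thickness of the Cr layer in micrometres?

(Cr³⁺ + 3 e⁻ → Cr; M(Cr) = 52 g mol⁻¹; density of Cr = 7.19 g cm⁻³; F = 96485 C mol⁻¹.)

1290 μm

Q = I·t = 0.9030 × 92520 = 83550 C; n(e⁻) = 0.8659 mol.
n(Cr) = n(e⁻)/3 = 0.2886 mol, so m = 0.2886 × 52 = 15.01 g.
Volume = m/ρ = 15.01 / 7.19 = 2.087 cm³.
Thickness = V/A = 2.087 / 16.2 = 0.129 cm = 1290 μm.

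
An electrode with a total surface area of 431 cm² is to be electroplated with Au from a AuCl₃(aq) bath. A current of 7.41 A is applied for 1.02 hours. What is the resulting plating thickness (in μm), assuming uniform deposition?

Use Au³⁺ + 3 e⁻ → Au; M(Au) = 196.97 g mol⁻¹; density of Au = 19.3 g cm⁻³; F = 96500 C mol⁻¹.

22.3 μm

Q = I·t = 7.410 × 3672.0 = 27210 C; n(e⁻) = 0.2820 mol.
n(Au) = n(e⁻)/3 = 0.09399 mol, so m = 0.09399 × 196.97 = 18.51 g.
Volume = m/ρ = 18.51 / 19.3 = 0.9592 cm³.
Thickness = V/A = 0.9592 / 431 = 0.00223 cm = 22.3 μm.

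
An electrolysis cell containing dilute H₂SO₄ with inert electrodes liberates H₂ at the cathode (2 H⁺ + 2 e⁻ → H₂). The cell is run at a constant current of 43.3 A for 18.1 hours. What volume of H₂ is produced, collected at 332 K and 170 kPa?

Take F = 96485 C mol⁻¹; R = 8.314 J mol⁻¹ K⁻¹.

237 L

Q = I·t = 43.30 A × 65160 s = 2821000 C.
n(e⁻) = Q/F = 2821000 / 96485 = 29.24 mol.
2 electrons are transferred per H₂ molecule, so n(H₂) = 29.24 / 2 = 14.62 mol.
V = nRT/P = (14.62 × 8.314 × 332) / (170 × 10³ Pa) = 0.237 m³ = 237 L.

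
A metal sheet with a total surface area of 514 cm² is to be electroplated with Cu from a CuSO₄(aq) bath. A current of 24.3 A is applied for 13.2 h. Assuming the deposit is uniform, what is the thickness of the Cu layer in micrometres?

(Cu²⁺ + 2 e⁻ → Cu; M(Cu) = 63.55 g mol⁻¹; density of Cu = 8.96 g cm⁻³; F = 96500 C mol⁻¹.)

Q = I·t = 24.30 × 47520 = 1155000 C; n(e⁻) = 11.97 mol.
n(Cu) = n(e⁻)/2 = 5.983 mol, so m = 5.983 × 63.55 = 380.2 g.
Volume = m/ρ = 380.2 / 8.96 = 42.44 cm³.
Thickness = V/A = 42.44 / 514 = 0.0826 cm = 826 μm.

826 μm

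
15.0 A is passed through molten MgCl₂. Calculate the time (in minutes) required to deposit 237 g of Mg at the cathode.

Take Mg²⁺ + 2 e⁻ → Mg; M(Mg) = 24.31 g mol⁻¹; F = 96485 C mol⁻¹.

2090 min

n(Mg) = m/M = 237 / 24.31 = 9.749 mol.
Each Mg atom requires 2 electrons, so n(e⁻) = 2 × 9.749 = 19.50 mol.
Q = n(e⁻)·F = 19.50 × 96485 = 1881000 C.
t = Q/I = 1881000 / 15.00 A = 125400 s = 2090 min.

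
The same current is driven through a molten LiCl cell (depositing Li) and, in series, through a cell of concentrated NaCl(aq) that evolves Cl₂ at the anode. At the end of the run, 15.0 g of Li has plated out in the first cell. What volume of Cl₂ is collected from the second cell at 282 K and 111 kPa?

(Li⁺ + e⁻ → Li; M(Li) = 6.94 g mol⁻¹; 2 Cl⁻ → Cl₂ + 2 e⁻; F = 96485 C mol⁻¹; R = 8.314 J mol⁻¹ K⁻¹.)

22.8 L

n(Li) = 15.0 / 6.94 = 2.161 mol, so n(e⁻) = 1 × 2.161 = 2.161 mol.
The cells are in series, so the same 2.161 mol of electrons passes through the second cell.
2 Cl⁻ → Cl₂ + 2 e⁻ — 2 mol e⁻ per mol Cl₂, so n(Cl₂) = 2.161/2 = 1.081 mol.
V = nRT/P = (1.081 × 8.314 × 282) / (111 × 10³) = 0.0228 m³ = 22.8 L.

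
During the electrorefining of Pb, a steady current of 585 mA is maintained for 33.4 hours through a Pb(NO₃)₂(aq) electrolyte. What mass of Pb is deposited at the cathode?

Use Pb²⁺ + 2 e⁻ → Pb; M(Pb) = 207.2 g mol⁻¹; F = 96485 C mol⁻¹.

75.5 g

Q = I·t = 0.5850 A × 120240 s = 70340 C.
n(e⁻) = Q/F = 70340 / 96485 = 0.7290 mol.
Pb²⁺ + 2 e⁻ → Pb, so n(Pb) = n(e⁻)/2 = 0.3645 mol.
m = n·M = 0.3645 × 207.2 = 75.5 g.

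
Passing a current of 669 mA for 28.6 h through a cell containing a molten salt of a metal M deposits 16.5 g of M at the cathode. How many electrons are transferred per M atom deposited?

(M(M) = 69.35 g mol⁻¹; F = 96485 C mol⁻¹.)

Q = I·t = 0.6690 A × 102960 s = 68880 C, so n(e⁻) = 68880/96485 = 0.7139 mol.
n(M) deposited = 16.5 / 69.35 = 0.2379 mol.
Electrons per atom = n(e⁻)/n(M) = 0.7139 / 0.2379 = 3.00 ≈ 3, so the ion is M³⁺.

3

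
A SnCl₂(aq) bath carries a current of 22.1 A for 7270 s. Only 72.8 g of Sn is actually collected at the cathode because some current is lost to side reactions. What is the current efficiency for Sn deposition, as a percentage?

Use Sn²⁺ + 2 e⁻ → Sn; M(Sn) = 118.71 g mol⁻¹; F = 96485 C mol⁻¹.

Q = I·t = 22.10 × 7270.0 = 160700 C; n(e⁻) = 160700/96485 = 1.665 mol.
Theoretical n(Sn) = n(e⁻)/2 = 0.8326 mol, i.e. m_theo = 0.8326 × 118.71 = 98.84 g.
Efficiency = m_actual / m_theo = 72.8 / 98.84 = 73.7 %.

73.7 %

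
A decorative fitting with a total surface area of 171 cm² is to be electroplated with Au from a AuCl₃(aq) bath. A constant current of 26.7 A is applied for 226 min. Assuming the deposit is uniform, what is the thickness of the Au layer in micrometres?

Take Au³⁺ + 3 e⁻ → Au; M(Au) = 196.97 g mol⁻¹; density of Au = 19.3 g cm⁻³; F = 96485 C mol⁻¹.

Q = I·t = 26.70 × 13560 = 362100 C; n(e⁻) = 3.752 mol.
n(Au) = n(e⁻)/3 = 1.251 mol, so m = 1.251 × 196.97 = 246.4 g.
Volume = m/ρ = 246.4 / 19.3 = 12.77 cm³.
Thickness = V/A = 12.77 / 171 = 0.0747 cm = 747 μm.

747 μm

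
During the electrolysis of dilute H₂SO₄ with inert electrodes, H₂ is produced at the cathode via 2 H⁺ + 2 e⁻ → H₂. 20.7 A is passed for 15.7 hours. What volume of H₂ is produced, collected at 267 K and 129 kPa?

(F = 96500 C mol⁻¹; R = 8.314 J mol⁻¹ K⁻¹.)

104 L

Q = I·t = 20.70 A × 56520 s = 1170000 C.
n(e⁻) = Q/F = 1170000 / 96500 = 12.12 mol.
2 electrons are transferred per H₂ molecule, so n(H₂) = 12.12 / 2 = 6.062 mol.
V = nRT/P = (6.062 × 8.314 × 267) / (129 × 10³ Pa) = 0.104 m³ = 104 L.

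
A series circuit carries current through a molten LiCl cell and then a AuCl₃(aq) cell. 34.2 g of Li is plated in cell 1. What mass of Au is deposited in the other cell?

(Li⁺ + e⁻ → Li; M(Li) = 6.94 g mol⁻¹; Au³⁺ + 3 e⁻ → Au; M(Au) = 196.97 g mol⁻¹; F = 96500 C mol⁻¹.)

n(Li) = 34.2 / 6.94 = 4.928 mol.
Since Li⁺ + e⁻ → Li, n(e⁻) passed = 1 × 4.928 = 4.928 mol.
Cells in series carry the same charge, so the same 4.928 mol of electrons passes through cell 2.
Au³⁺ + 3 e⁻ → Au, so n(Au) = 4.928 / 3 = 1.643 mol.
m(Au) = 1.643 × 196.97 = 324 g.

324 g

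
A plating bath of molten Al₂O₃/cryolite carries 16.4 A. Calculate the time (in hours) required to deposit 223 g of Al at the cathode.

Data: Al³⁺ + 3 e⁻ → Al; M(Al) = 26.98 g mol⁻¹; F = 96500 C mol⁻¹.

40.5 h

n(Al) = m/M = 223 / 26.98 = 8.265 mol.
Each Al atom requires 3 electrons, so n(e⁻) = 3 × 8.265 = 24.80 mol.
Q = n(e⁻)·F = 24.80 × 96500 = 2393000 C.
t = Q/I = 2393000 / 16.40 A = 145900 s = 40.5 h.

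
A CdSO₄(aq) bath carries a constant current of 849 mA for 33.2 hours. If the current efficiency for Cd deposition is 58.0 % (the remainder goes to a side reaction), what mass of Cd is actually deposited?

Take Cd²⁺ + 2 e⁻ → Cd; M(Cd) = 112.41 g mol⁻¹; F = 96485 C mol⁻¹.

Q = I·t = 0.8490 × 119520 = 101500 C.
n(e⁻) = 101500/96485 = 1.052 mol; theoretically n(Cd) = 1.052/2 = 0.5258 mol, m_theo = 59.11 g.
At 58.0 % efficiency, m_actual = 0.580 × 59.11 = 34.3 g.

34.3 g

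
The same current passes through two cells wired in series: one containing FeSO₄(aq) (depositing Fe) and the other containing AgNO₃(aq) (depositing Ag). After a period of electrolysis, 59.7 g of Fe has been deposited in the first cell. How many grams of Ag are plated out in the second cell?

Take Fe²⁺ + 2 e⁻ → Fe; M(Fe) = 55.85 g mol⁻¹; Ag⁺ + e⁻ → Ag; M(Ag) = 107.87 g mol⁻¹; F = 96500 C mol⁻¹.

n(Fe) = 59.7 / 55.85 = 1.069 mol.
Since Fe²⁺ + 2 e⁻ → Fe, n(e⁻) passed = 2 × 1.069 = 2.138 mol.
Cells in series carry the same charge, so the same 2.138 mol of electrons passes through cell 2.
Ag⁺ + e⁻ → Ag, so n(Ag) = 2.138 / 1 = 2.138 mol.
m(Ag) = 2.138 × 107.87 = 231 g.

231 g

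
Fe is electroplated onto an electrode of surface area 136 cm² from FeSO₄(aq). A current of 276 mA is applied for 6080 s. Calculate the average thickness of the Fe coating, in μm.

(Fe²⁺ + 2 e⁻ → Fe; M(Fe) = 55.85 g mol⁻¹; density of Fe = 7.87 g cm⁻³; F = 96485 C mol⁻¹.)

4.54 μm

Q = I·t = 0.2760 × 6080.0 = 1678 C; n(e⁻) = 0.01739 mol.
n(Fe) = n(e⁻)/2 = 0.008696 mol, so m = 0.008696 × 55.85 = 0.4857 g.
Volume = m/ρ = 0.4857 / 7.87 = 0.06171 cm³.
Thickness = V/A = 0.06171 / 136 = 4.54 × 10⁻⁴ cm = 4.54 μm.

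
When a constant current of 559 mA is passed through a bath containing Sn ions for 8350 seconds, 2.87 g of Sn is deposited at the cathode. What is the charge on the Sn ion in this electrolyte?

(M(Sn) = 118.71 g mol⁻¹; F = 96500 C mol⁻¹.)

+2

Q = I·t = 0.5590 A × 8350.0 s = 4668 C, so n(e⁻) = 4668/96500 = 0.04837 mol.
n(Sn) deposited = 2.87 / 118.71 = 0.02418 mol.
Electrons per atom = n(e⁻)/n(Sn) = 0.04837 / 0.02418 = 2.00 ≈ 2, so the ion is Sn²⁺.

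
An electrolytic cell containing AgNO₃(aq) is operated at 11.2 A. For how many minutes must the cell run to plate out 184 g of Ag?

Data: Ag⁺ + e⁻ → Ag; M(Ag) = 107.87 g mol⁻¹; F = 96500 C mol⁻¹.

n(Ag) = m/M = 184 / 107.87 = 1.706 mol.
Each Ag atom requires 1 electron, so n(e⁻) = 1 × 1.706 = 1.706 mol.
Q = n(e⁻)·F = 1.706 × 96500 = 164600 C.
t = Q/I = 164600 / 11.20 A = 14700 s = 245 min.

245 min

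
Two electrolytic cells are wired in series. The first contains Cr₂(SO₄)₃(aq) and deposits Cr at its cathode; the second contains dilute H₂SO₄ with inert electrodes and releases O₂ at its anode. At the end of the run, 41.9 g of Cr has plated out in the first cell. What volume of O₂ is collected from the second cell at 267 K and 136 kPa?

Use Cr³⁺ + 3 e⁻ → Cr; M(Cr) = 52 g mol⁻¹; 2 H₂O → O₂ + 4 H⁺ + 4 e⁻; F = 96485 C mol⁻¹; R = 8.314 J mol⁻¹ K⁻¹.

9.86 L

n(Cr) = 41.9 / 52 = 0.8058 mol, so n(e⁻) = 3 × 0.8058 = 2.417 mol.
The cells are in series, so the same 2.417 mol of electrons passes through the second cell.
2 H₂O → O₂ + 4 H⁺ + 4 e⁻ — 4 mol e⁻ per mol O₂, so n(O₂) = 2.417/4 = 0.6043 mol.
V = nRT/P = (0.6043 × 8.314 × 267) / (136 × 10³) = 0.00986 m³ = 9.86 L.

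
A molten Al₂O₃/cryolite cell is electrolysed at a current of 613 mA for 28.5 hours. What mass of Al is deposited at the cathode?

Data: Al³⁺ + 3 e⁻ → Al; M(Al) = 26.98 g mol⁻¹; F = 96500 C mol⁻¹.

5.86 g

Q = I·t = 0.6130 A × 102600 s = 62890 C.
n(e⁻) = Q/F = 62890 / 96500 = 0.6517 mol.
Al³⁺ + 3 e⁻ → Al, so n(Al) = n(e⁻)/3 = 0.2172 mol.
m = n·M = 0.2172 × 26.98 = 5.86 g.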